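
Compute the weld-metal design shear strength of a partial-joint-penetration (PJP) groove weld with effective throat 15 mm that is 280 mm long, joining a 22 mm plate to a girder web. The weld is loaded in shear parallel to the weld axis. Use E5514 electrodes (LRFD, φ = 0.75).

E55XX → F_EXX = 550 MPa.
Effective throat (given) t_e = 15 mm.
A_we = 15 × 280 = 4200 mm².
F_nw = 0.6 F_EXX = 330 MPa.
φR_n = 0.75 × 330 × 4200 × 10⁻³ = 1040 kN.

φR_n ≈ 1040 kN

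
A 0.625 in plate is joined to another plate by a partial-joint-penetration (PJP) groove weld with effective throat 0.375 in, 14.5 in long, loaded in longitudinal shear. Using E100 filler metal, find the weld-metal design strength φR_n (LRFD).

φR_n ≈ 245 kip

E100XX → F_EXX = 100 ksi.
Effective throat (given) t_e = 0.375 in.
A_we = 0.375 × 14.5 = 5.438 in².
F_nw = 0.6 F_EXX = 60 ksi.
φR_n = 0.75 × 60 × 5.438 = 244.7 kip.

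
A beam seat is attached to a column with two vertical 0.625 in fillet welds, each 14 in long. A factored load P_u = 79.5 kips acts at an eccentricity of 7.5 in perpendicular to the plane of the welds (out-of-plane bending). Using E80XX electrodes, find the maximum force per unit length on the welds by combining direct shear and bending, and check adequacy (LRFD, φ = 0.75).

f_max ≈ 9.56 kip/in; adequate

E80XX → F_EXX = 80 ksi.
L_w = 2 × 14 = 28 in; section modulus (unit throat) S = 2 × L²/6 = 65.33 in².
Direct shear f_v = P/L_w = 79.5/28 = 2.839 kip/in.
Moment M = P × e = 79.5 × 7.5 = 596.25 kip·in; bending f_b = M/S = 9.126 kip/in.
f_max = √(f_v² + f_b²) = √(2.839² + 9.126²) = 9.558 kip/in.
φr_n = 0.75 × 0.6 × 80 × (0.707 × 0.625) = 15.91 kip/in → adequate.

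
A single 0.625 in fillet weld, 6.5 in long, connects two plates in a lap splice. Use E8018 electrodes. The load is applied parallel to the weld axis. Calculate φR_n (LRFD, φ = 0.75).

φR_n ≈ 103 kip

E80XX → F_EXX = 80 ksi.
Effective throat t_e = 0.707 × 0.625 = 0.4419 in.
Total length L = 6.5 in; A_we = 0.4419 × 6.5 = 2.872 in².
F_nw = 0.6 F_EXX = 0.6 × 80 = 48 ksi.
φR_n = 0.75 × 48 × 2.872 = 103.4 kip.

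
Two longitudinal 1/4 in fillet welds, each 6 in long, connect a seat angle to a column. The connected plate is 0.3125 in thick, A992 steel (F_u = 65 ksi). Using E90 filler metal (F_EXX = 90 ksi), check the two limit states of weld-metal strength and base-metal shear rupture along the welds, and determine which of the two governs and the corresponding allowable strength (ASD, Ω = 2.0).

R_n/Ω ≈ 57.3 kip (weld metal governs)

t_e = 0.707 × 0.25 = 0.1767 in; L = 12 in.
Weld metal: R_n/Ω = (1/2.0) × 0.6 × 90 × 0.1767 × 12 = 57.27 kip.
Base metal (shear rupture): R_n/Ω = (1/2.0) × 0.6 × 65 × 0.3125 × 12 = 73.12 kip.
Governing: weld metal.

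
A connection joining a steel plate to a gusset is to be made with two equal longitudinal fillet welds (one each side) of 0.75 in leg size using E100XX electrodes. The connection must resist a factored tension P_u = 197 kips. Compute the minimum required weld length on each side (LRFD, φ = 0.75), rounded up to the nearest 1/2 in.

L = 4.5 in on each side

E100XX → F_EXX = 100 ksi.
Throat t_e = 0.707 × 0.75 = 0.5302 in.
φr_n = 0.75 × 0.6 × 100 × 0.5302 = 23.86 kips/in.
L_req = P_u / φr_n = 197 / 23.86 = 8.256 in total.
Per side: 8.256 / 2 = 4.128 in.
Round up → use L = 4.5 in on each side.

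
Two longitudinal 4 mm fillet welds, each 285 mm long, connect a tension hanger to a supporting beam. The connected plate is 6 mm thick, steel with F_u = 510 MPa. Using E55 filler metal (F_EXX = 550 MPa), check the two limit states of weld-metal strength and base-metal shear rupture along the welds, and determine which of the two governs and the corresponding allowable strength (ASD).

R_n/Ω ≈ 266 kN (weld metal governs)

t_e = 0.707 × 4 = 2.828 mm; L = 570 mm.
Weld metal: R_n/Ω = (1/2.0) × 0.6 × 550 × 2.828 × 570 × 10⁻³ = 266 kN.
Base metal (shear rupture): R_n/Ω = (1/2.0) × 0.6 × 510 × 6 × 570 × 10⁻³ = 523.3 kN.
Governing: weld metal.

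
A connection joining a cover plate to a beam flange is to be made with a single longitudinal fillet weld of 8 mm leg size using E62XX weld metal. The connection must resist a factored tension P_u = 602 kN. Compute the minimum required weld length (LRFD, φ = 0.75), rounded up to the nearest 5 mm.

E62XX → F_EXX = 620 MPa.
Throat t_e = 0.707 × 8 = 5.656 mm.
φr_n = 0.75 × 0.6 × 620 × 5.656 × 10⁻³ = 1.578 kN/mm.
L_req = P_u / φr_n = 602 / 1.578 = 381.5 mm total.
Round up → use L = 385 mm.

L = 385 mm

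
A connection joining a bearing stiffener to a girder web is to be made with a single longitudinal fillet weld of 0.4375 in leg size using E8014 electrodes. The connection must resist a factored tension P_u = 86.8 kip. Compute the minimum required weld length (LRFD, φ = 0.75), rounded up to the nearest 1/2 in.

L = 8 in

E80XX → F_EXX = 80 ksi.
Throat t_e = 0.707 × 0.4375 = 0.3093 in.
φr_n = 0.75 × 0.6 × 80 × 0.3093 = 11.14 kip/in.
L_req = P_u / φr_n = 86.8 / 11.14 = 7.795 in total.
Round up → use L = 8 in.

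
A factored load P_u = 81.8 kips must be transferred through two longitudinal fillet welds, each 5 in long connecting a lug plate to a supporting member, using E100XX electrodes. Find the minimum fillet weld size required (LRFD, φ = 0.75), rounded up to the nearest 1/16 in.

w = 5/16 in

E100XX → F_EXX = 100 ksi.
Total weld length L = 10 in.
Required throat t_e = P_u / (φ × 0.6 F_EXX × L) = 81.8 / (0.75 × 0.6 × 100 × 10) = 0.1818 in.
Required leg w = t_e / 0.707 = 0.2571 in → use 5/16 in.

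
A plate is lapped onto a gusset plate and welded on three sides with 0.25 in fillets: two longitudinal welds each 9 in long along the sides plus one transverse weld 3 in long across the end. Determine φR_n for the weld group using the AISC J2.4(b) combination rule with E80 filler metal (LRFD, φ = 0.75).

E80XX → F_EXX = 80 ksi.
t_e = 0.707 × 0.25 = 0.1767 in.
R_nwl = 0.6 × 80 × 0.1767 × 18 = 152.7 kips (longitudinal, 2 welds).
R_nwt = 0.6 × 80 × 0.1767 × 3 = 25.45 kips (transverse, base value).
(i) R_nwl + R_nwt = 178.2 kips; (ii) 0.85 R_nwl + 1.5 R_nwt = 168 kips.
R_n = max = 178.2 kips [governs: (i)]; φR_n = 133.6 kips.

φR_n ≈ 134 kips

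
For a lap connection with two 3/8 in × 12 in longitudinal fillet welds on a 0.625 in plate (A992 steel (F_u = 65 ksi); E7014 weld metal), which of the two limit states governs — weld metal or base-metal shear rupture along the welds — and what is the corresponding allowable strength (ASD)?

R_n/Ω ≈ 134 kip (weld metal governs)

E70XX → F_EXX = 70 ksi.
t_e = 0.707 × 0.375 = 0.2651 in; L = 24 in.
Weld metal: R_n/Ω = (1/2.0) × 0.6 × 70 × 0.2651 × 24 = 133.6 kip.
Base metal (shear rupture): R_n/Ω = (1/2.0) × 0.6 × 65 × 0.625 × 24 = 292.5 kip.
Governing: weld metal.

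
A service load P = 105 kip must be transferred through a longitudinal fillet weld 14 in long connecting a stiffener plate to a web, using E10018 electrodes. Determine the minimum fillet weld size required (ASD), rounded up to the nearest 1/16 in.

w = 3/8 in

E100XX → F_EXX = 100 ksi.
Total weld length L = 14 in.
Required throat t_e = P × Ω / (0.6 F_EXX × L) = 105 × 2.0 / (0.6 × 100 × 14) = 0.25 in.
Required leg w = t_e / 0.707 = 0.3536 in → use 3/8 in.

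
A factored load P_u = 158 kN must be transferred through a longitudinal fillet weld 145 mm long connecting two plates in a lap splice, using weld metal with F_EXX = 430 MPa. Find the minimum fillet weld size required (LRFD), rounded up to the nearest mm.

Total weld length L = 145 mm.
Required throat t_e = P_u / (φ × 0.6 F_EXX × L) = 158 / (0.75 × 0.6 × 430 × 145 × 10⁻³) = 5.631 mm.
Required leg w = t_e / 0.707 = 7.965 mm → use 8 mm.

w = 8 mm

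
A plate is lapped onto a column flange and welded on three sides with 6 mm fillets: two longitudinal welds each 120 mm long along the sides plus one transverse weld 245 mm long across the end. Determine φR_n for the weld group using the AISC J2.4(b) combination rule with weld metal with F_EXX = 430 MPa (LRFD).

φR_n ≈ 469 kN

t_e = 0.707 × 6 = 4.242 mm.
R_nwl = 0.6 × 430 × 4.242 × 240 × 10⁻³ = 262.7 kN (longitudinal, 2 welds).
R_nwt = 0.6 × 430 × 4.242 × 245 × 10⁻³ = 268.1 kN (transverse, base value).
(i) R_nwl + R_nwt = 530.8 kN; (ii) 0.85 R_nwl + 1.5 R_nwt = 625.5 kN.
R_n = max = 625.5 kN [governs: (ii)]; φR_n = 469.1 kN.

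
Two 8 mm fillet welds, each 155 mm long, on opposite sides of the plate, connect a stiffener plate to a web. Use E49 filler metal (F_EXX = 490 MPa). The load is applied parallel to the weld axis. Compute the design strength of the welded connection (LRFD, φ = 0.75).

Effective throat t_e = 0.707 × 8 = 5.656 mm.
Total length L = 310 mm; A_we = 5.656 × 310 = 1753 mm².
F_nw = 0.6 F_EXX = 0.6 × 490 = 294 MPa.
φR_n = 0.75 × 294 × 1753 × 10⁻³ = 386.6 kN.

φR_n ≈ 387 kN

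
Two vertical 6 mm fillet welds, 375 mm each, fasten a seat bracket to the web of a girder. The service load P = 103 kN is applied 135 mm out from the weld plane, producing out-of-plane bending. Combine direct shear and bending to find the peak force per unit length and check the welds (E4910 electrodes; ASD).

E49XX → F_EXX = 490 MPa.
L_w = 2 × 375 = 750 mm; section modulus (unit throat) S = 2 × L²/6 = 46880 mm².
Direct shear f_v = P/L_w = 103×10³/750 = 137.3 N/mm.
Moment M = P × e = 103×10³ × 135 = 13905000 N·mm; bending f_b = M/S = 296.6 N/mm.
f_max = √(f_v² + f_b²) = √(137.3² + 296.6²) = 326.9 N/mm.
r_n/Ω = (1/2.0) × 0.6 × 490 × (0.707 × 6) = 623.6 N/mm → adequate.

f_max ≈ 327 N/mm; adequate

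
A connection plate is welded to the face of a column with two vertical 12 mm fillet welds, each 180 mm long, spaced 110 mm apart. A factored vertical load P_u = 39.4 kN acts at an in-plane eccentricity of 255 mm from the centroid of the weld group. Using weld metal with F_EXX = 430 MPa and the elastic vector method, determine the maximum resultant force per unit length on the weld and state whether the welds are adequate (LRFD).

f_max ≈ 579 N/mm; adequate

Total weld length L_w = 360 mm. Treat welds as unit-width lines.
Polar moment about centroid: J = 2[d³/12 + d(b/2)²] = 2[180³/12 + 180×55²] = 2061000 mm³.
Direct shear f_v = P/L_w = 39.4×10³ / 360 = 109.4 N/mm (vertical).
Torsion M = P·e = 39.4×10³ × 255 = 10047000 N·mm.
Critical point at (x, y) = (55, 90) from centroid. f_tx = M·y/J = 438.7 N/mm; f_ty = M·x/J = 268.1 N/mm.
Resultant f_max = √[f_tx² + (f_v + f_ty)²] = √[438.7² + (109.4 + 268.1)²] = 578.8 N/mm.
Capacity per unit length: φr_n = 0.75 × 0.6 × 430 × (0.707 × 12) = 1642 N/mm.
578.8 ≤ 1642 → adequate.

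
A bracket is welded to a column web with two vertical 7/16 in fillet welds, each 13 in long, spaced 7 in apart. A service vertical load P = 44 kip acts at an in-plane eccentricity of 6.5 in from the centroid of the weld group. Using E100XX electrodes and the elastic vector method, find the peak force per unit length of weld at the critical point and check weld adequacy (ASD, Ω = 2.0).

f_max ≈ 4.16 kip/in; adequate

E100XX → F_EXX = 100 ksi.
Total weld length L_w = 26 in. Treat welds as unit-width lines.
Polar moment about centroid: J = 2[d³/12 + d(b/2)²] = 2[13³/12 + 13×3.5²] = 684.7 in³.
Direct shear f_v = P/L_w = 44 / 26 = 1.692 kip/in (vertical).
Torsion M = P·e = 44 × 6.5 = 286 kip·in.
Critical point at (x, y) = (3.5, 6.5) from centroid. f_tx = M·y/J = 2.715 kip/in; f_ty = M·x/J = 1.462 kip/in.
Resultant f_max = √[f_tx² + (f_v + f_ty)²] = √[2.715² + (1.692 + 1.462)²] = 4.162 kip/in.
Capacity per unit length: r_n/Ω = (1/2.0) × 0.6 × 100 × (0.707 × 0.4375) = 9.279 kip/in.
4.162 ≤ 9.279 → adequate.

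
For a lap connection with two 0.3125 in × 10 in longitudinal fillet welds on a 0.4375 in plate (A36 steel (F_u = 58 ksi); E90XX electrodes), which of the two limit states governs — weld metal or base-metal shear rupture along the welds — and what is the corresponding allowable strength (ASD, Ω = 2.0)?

E90XX → F_EXX = 90 ksi.
t_e = 0.707 × 0.3125 = 0.2209 in; L = 20 in.
Weld metal: R_n/Ω = (1/2.0) × 0.6 × 90 × 0.2209 × 20 = 119.3 kip.
Base metal (shear rupture): R_n/Ω = (1/2.0) × 0.6 × 58 × 0.4375 × 20 = 152.2 kip.
Governing: weld metal.

R_n/Ω ≈ 119 kip (weld metal governs)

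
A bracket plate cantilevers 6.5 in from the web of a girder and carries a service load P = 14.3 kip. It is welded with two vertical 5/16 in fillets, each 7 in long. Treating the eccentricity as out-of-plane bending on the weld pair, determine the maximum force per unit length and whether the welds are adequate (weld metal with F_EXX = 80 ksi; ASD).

f_max ≈ 5.78 kip/in; NOT adequate

L_w = 2 × 7 = 14 in; section modulus (unit throat) S = 2 × L²/6 = 16.33 in².
Direct shear f_v = P/L_w = 14.3/14 = 1.021 kip/in.
Moment M = P × e = 14.3 × 6.5 = 92.95 kip·in; bending f_b = M/S = 5.691 kip/in.
f_max = √(f_v² + f_b²) = √(1.021² + 5.691²) = 5.782 kip/in.
r_n/Ω = (1/2.0) × 0.6 × 80 × (0.707 × 0.3125) = 5.302 kip/in → NOT adequate.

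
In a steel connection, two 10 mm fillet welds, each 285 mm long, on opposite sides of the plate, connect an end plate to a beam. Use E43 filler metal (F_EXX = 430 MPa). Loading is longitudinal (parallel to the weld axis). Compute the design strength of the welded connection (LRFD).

φR_n ≈ 780 kN

Effective throat t_e = 0.707 × 10 = 7.07 mm.
Total length L = 570 mm; A_we = 7.07 × 570 = 4030 mm².
F_nw = 0.6 F_EXX = 0.6 × 430 = 258 MPa.
φR_n = 0.75 × 258 × 4030 × 10⁻³ = 779.8 kN.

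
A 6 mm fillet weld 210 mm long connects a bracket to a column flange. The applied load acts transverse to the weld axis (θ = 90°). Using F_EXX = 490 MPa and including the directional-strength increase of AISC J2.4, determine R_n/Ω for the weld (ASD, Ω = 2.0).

t_e = 0.707 × 6 = 4.242 mm; A_we = 4.242 × 210 = 890.8 mm².
Directional factor: 1.0 + 0.5 sin^1.5(90°) = 1.5.
F_nw = 0.6 × 490 × 1.5 = 441 MPa.
R_n/Ω = (441 × 890.8) / 2.0 × 10⁻³ = 196.4 kN.

R_n/Ω ≈ 196 kN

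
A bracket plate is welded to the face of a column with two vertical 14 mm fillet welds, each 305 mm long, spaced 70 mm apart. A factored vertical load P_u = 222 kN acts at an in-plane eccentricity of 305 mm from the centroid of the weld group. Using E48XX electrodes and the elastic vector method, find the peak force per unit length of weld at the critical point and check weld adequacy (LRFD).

E48XX → F_EXX = 480 MPa.
Total weld length L_w = 610 mm. Treat welds as unit-width lines.
Polar moment about centroid: J = 2[d³/12 + d(b/2)²] = 2[305³/12 + 305×35²] = 5476000 mm³.
Direct shear f_v = P/L_w = 222×10³ / 610 = 363.9 N/mm (vertical).
Torsion M = P·e = 222×10³ × 305 = 67710000 N·mm.
Critical point at (x, y) = (35, 152.5) from centroid. f_tx = M·y/J = 1886 N/mm; f_ty = M·x/J = 432.8 N/mm.
Resultant f_max = √[f_tx² + (f_v + f_ty)²] = √[1886² + (363.9 + 432.8)²] = 2047 N/mm.
Capacity per unit length: φr_n = 0.75 × 0.6 × 480 × (0.707 × 14) = 2138 N/mm.
2047 ≤ 2138 → adequate.

f_max ≈ 2050 N/mm; adequate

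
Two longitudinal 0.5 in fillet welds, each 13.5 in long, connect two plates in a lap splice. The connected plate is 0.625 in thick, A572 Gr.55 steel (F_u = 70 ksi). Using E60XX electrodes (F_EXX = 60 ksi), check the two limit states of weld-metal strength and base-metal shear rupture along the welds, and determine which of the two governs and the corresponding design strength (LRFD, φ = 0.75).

φR_n ≈ 258 kip (weld metal governs)

t_e = 0.707 × 0.5 = 0.3535 in; L = 27 in.
Weld metal: φR_n = 0.75 × 0.6 × 60 × 0.3535 × 27 = 257.7 kip.
Base metal (shear rupture): φR_n = 0.75 × 0.6 × 70 × 0.625 × 27 = 531.6 kip.
Governing: weld metal.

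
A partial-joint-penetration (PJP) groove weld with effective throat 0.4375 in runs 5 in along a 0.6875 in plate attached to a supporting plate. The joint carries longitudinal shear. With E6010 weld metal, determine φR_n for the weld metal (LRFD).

E60XX → F_EXX = 60 ksi.
Effective throat (given) t_e = 0.4375 in.
A_we = 0.4375 × 5 = 2.188 in².
F_nw = 0.6 F_EXX = 36 ksi.
φR_n = 0.75 × 36 × 2.188 = 59.06 kip.

φR_n ≈ 59.1 kip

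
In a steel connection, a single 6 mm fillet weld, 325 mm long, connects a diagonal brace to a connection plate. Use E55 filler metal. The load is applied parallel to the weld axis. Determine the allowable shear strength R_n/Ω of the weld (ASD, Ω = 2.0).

R_n/Ω ≈ 227 kN

E55XX → F_EXX = 550 MPa.
Effective throat t_e = 0.707 × 6 = 4.242 mm.
Total length L = 325 mm; A_we = 4.242 × 325 = 1379 mm².
F_nw = 0.6 F_EXX = 0.6 × 550 = 330 MPa.
R_n = 330 × 1379 × 10⁻³ = 455 kN; R_n/Ω = 455/2.0 = 227.5 kN.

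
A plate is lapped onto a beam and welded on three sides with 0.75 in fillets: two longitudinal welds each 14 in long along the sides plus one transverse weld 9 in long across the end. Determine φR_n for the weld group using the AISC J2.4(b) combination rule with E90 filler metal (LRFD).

E90XX → F_EXX = 90 ksi.
t_e = 0.707 × 0.75 = 0.5302 in.
R_nwl = 0.6 × 90 × 0.5302 × 28 = 801.7 kip (longitudinal, 2 welds).
R_nwt = 0.6 × 90 × 0.5302 × 9 = 257.7 kip (transverse, base value).
(i) R_nwl + R_nwt = 1059 kip; (ii) 0.85 R_nwl + 1.5 R_nwt = 1068 kip.
R_n = max = 1068 kip [governs: (ii)]; φR_n = 801 kip.

φR_n ≈ 801 kip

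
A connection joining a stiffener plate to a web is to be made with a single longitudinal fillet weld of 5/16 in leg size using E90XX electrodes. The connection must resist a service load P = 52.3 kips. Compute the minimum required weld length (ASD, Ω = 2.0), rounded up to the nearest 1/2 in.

L = 9 in

E90XX → F_EXX = 90 ksi.
Throat t_e = 0.707 × 0.3125 = 0.2209 in.
r_n/Ω = (0.6 × 90 × 0.2209) / 2.0 = 5.965 kip/in.
L_req = P / (r_n/Ω) = 52.3 / 5.965 = 8.767 in total.
Round up → use L = 9 in.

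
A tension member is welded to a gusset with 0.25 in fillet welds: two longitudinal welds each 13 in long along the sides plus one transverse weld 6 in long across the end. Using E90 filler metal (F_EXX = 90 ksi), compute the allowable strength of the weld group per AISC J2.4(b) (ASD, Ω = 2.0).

R_n/Ω ≈ 153 kip

t_e = 0.707 × 0.25 = 0.1767 in.
R_nwl = 0.6 × 90 × 0.1767 × 26 = 248.2 kip (longitudinal, 2 welds).
R_nwt = 0.6 × 90 × 0.1767 × 6 = 57.27 kip (transverse, base value).
(i) R_nwl + R_nwt = 305.4 kip; (ii) 0.85 R_nwl + 1.5 R_nwt = 296.8 kip.
R_n = max = 305.4 kip [governs: (i)]; R_n/Ω = 152.7 kip.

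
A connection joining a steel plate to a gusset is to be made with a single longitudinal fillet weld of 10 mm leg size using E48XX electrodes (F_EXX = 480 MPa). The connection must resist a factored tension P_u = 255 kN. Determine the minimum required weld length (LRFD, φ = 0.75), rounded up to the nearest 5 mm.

L = 170 mm

Throat t_e = 0.707 × 10 = 7.07 mm.
φr_n = 0.75 × 0.6 × 480 × 7.07 × 10⁻³ = 1.527 kN/mm.
L_req = P_u / φr_n = 255 / 1.527 = 167 mm total.
Round up → use L = 170 mm.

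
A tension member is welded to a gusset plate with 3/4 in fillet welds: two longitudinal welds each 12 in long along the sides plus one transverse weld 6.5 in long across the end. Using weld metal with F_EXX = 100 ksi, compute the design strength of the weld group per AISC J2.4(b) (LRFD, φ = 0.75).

φR_n ≈ 728 kips

t_e = 0.707 × 0.75 = 0.5302 in.
R_nwl = 0.6 × 100 × 0.5302 × 24 = 763.6 kips (longitudinal, 2 welds).
R_nwt = 0.6 × 100 × 0.5302 × 6.5 = 206.8 kips (transverse, base value).
(i) R_nwl + R_nwt = 970.4 kips; (ii) 0.85 R_nwl + 1.5 R_nwt = 959.2 kips.
R_n = max = 970.4 kips [governs: (i)]; φR_n = 727.8 kips.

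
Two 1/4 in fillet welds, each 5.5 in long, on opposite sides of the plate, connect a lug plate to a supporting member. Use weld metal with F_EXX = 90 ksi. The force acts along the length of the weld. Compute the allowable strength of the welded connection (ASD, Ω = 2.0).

Effective throat t_e = 0.707 × 0.25 = 0.1767 in.
Total length L = 11 in; A_we = 0.1767 × 11 = 1.944 in².
F_nw = 0.6 F_EXX = 0.6 × 90 = 54 ksi.
R_n = 54 × 1.944 = 105 kip; R_n/Ω = 105/2.0 = 52.49 kip.

R_n/Ω ≈ 52.5 kip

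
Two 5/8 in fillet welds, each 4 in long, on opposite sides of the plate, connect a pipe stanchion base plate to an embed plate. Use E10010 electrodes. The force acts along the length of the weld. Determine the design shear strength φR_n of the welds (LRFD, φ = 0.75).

E100XX → F_EXX = 100 ksi.
Effective throat t_e = 0.707 × 0.625 = 0.4419 in.
Total length L = 8 in; A_we = 0.4419 × 8 = 3.535 in².
F_nw = 0.6 F_EXX = 0.6 × 100 = 60 ksi.
φR_n = 0.75 × 60 × 3.535 = 159.1 kips.

φR_n ≈ 159 kips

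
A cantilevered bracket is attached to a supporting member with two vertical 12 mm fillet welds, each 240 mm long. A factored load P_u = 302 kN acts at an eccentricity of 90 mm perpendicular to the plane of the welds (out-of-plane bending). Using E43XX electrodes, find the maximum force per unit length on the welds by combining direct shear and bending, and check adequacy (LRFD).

E43XX → F_EXX = 430 MPa.
L_w = 2 × 240 = 480 mm; section modulus (unit throat) S = 2 × L²/6 = 19200 mm².
Direct shear f_v = P/L_w = 302×10³/480 = 629.2 N/mm.
Moment M = P × e = 302×10³ × 90 = 27180000 N·mm; bending f_b = M/S = 1416 N/mm.
f_max = √(f_v² + f_b²) = √(629.2² + 1416²) = 1549 N/mm.
φr_n = 0.75 × 0.6 × 430 × (0.707 × 12) = 1642 N/mm → adequate.

f_max ≈ 1550 N/mm; adequate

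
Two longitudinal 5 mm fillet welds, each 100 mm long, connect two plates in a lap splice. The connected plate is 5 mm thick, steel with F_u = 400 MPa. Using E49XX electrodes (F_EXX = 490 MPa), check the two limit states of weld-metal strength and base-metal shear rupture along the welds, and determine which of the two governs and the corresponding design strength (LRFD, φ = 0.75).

φR_n ≈ 156 kN (weld metal governs)

t_e = 0.707 × 5 = 3.535 mm; L = 200 mm.
Weld metal: φR_n = 0.75 × 0.6 × 490 × 3.535 × 200 × 10⁻³ = 155.9 kN.
Base metal (shear rupture): φR_n = 0.75 × 0.6 × 400 × 5 × 200 × 10⁻³ = 180 kN.
Governing: weld metal.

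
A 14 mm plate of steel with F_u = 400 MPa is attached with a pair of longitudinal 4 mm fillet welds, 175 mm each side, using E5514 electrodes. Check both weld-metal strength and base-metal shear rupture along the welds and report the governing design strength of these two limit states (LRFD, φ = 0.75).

φR_n ≈ 245 kN (weld metal governs)

E55XX → F_EXX = 550 MPa.
t_e = 0.707 × 4 = 2.828 mm; L = 350 mm.
Weld metal: φR_n = 0.75 × 0.6 × 550 × 2.828 × 350 × 10⁻³ = 245 kN.
Base metal (shear rupture): φR_n = 0.75 × 0.6 × 400 × 14 × 350 × 10⁻³ = 882 kN.
Governing: weld metal.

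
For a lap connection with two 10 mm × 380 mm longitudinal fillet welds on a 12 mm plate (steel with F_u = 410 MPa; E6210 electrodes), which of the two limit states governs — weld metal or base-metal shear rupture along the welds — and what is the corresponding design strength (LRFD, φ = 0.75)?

φR_n ≈ 1500 kN (weld metal governs)

E62XX → F_EXX = 620 MPa.
t_e = 0.707 × 10 = 7.07 mm; L = 760 mm.
Weld metal: φR_n = 0.75 × 0.6 × 620 × 7.07 × 760 × 10⁻³ = 1499 kN.
Base metal (shear rupture): φR_n = 0.75 × 0.6 × 410 × 12 × 760 × 10⁻³ = 1683 kN.
Governing: weld metal.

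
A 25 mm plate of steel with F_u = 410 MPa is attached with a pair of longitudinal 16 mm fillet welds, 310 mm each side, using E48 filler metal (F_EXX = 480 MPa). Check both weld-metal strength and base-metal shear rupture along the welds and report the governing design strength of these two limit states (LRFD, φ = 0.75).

t_e = 0.707 × 16 = 11.31 mm; L = 620 mm.
Weld metal: φR_n = 0.75 × 0.6 × 480 × 11.31 × 620 × 10⁻³ = 1515 kN.
Base metal (shear rupture): φR_n = 0.75 × 0.6 × 410 × 25 × 620 × 10⁻³ = 2860 kN.
Governing: weld metal.

φR_n ≈ 1510 kN (weld metal governs)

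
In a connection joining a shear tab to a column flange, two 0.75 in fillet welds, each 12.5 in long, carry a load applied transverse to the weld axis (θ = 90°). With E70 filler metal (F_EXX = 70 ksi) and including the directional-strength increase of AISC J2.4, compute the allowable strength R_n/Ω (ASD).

R_n/Ω ≈ 418 kip

t_e = 0.707 × 0.75 = 0.5302 in; A_we = 0.5302 × 25 = 13.26 in².
Directional factor: 1.0 + 0.5 sin^1.5(90°) = 1.5.
F_nw = 0.6 × 70 × 1.5 = 63 ksi.
R_n/Ω = (63 × 13.26) / 2.0 = 417.6 kip.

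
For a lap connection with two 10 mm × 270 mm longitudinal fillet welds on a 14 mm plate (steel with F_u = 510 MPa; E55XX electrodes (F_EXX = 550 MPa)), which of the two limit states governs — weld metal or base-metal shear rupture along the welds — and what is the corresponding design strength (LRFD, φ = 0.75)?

t_e = 0.707 × 10 = 7.07 mm; L = 540 mm.
Weld metal: φR_n = 0.75 × 0.6 × 550 × 7.07 × 540 × 10⁻³ = 944.9 kN.
Base metal (shear rupture): φR_n = 0.75 × 0.6 × 510 × 14 × 540 × 10⁻³ = 1735 kN.
Governing: weld metal.

φR_n ≈ 945 kN (weld metal governs)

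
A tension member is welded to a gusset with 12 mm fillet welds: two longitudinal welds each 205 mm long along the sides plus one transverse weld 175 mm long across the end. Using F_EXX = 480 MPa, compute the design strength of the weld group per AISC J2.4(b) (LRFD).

t_e = 0.707 × 12 = 8.484 mm.
R_nwl = 0.6 × 480 × 8.484 × 410 × 10⁻³ = 1002 kN (longitudinal, 2 welds).
R_nwt = 0.6 × 480 × 8.484 × 175 × 10⁻³ = 427.6 kN (transverse, base value).
(i) R_nwl + R_nwt = 1429 kN; (ii) 0.85 R_nwl + 1.5 R_nwt = 1493 kN.
R_n = max = 1493 kN [governs: (ii)]; φR_n = 1120 kN.

φR_n ≈ 1120 kN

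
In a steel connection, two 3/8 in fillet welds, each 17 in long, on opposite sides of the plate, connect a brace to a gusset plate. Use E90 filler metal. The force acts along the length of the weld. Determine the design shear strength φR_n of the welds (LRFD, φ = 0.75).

φR_n ≈ 365 kips

E90XX → F_EXX = 90 ksi.
Effective throat t_e = 0.707 × 0.375 = 0.2651 in.
Total length L = 34 in; A_we = 0.2651 × 34 = 9.014 in².
F_nw = 0.6 F_EXX = 0.6 × 90 = 54 ksi.
φR_n = 0.75 × 54 × 9.014 = 365.1 kips.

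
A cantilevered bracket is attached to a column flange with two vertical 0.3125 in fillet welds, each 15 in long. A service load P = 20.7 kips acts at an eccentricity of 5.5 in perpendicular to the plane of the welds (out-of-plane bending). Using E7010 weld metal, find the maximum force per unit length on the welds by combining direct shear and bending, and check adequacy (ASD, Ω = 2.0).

E70XX → F_EXX = 70 ksi.
L_w = 2 × 15 = 30 in; section modulus (unit throat) S = 2 × L²/6 = 75 in².
Direct shear f_v = P/L_w = 20.7/30 = 0.69 kip/in.
Moment M = P × e = 20.7 × 5.5 = 113.85 kip·in; bending f_b = M/S = 1.518 kip/in.
f_max = √(f_v² + f_b²) = √(0.69² + 1.518²) = 1.667 kip/in.
r_n/Ω = (1/2.0) × 0.6 × 70 × (0.707 × 0.3125) = 4.64 kip/in → adequate.

f_max ≈ 1.67 kip/in; adequate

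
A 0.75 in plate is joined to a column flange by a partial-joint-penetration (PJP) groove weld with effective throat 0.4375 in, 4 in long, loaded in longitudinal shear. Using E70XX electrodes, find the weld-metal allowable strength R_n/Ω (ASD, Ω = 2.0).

E70XX → F_EXX = 70 ksi.
Effective throat (given) t_e = 0.4375 in.
A_we = 0.4375 × 4 = 1.75 in².
F_nw = 0.6 F_EXX = 42 ksi.
R_n/Ω = (42 × 1.75) / 2.0 = 36.75 kip.

R_n/Ω ≈ 36.8 kip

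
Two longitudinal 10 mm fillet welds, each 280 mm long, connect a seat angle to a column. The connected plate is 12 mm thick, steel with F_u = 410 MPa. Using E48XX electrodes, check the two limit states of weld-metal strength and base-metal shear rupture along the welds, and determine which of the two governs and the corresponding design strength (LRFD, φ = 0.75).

E48XX → F_EXX = 480 MPa.
t_e = 0.707 × 10 = 7.07 mm; L = 560 mm.
Weld metal: φR_n = 0.75 × 0.6 × 480 × 7.07 × 560 × 10⁻³ = 855.2 kN.
Base metal (shear rupture): φR_n = 0.75 × 0.6 × 410 × 12 × 560 × 10⁻³ = 1240 kN.
Governing: weld metal.

φR_n ≈ 855 kN (weld metal governs)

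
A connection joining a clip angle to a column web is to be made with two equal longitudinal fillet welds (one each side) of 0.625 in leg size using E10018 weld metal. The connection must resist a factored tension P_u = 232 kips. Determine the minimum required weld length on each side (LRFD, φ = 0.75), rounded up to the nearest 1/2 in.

E100XX → F_EXX = 100 ksi.
Throat t_e = 0.707 × 0.625 = 0.4419 in.
φr_n = 0.75 × 0.6 × 100 × 0.4419 = 19.88 kips/in.
L_req = P_u / φr_n = 232 / 19.88 = 11.67 in total.
Per side: 11.67 / 2 = 5.834 in.
Round up → use L = 6 in on each side.

L = 6 in on each side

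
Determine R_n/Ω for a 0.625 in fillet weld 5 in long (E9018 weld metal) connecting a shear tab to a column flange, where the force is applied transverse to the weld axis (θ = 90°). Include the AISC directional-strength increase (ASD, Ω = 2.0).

E90XX → F_EXX = 90 ksi.
t_e = 0.707 × 0.625 = 0.4419 in; A_we = 0.4419 × 5 = 2.209 in².
Directional factor: 1.0 + 0.5 sin^1.5(90°) = 1.5.
F_nw = 0.6 × 90 × 1.5 = 81 ksi.
R_n/Ω = (81 × 2.209) / 2.0 = 89.48 kips.

R_n/Ω ≈ 89.5 kips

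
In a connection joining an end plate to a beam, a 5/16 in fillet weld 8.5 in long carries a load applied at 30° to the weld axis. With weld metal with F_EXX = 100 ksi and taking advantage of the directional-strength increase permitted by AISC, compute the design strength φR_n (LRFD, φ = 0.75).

φR_n ≈ 99.4 kip

t_e = 0.707 × 0.3125 = 0.2209 in; A_we = 0.2209 × 8.5 = 1.878 in².
Directional factor: 1.0 + 0.5 sin^1.5(30°) = 1.177.
F_nw = 0.6 × 100 × 1.177 = 70.61 ksi.
φR_n = 0.75 × 70.61 × 1.878 = 99.45 kip.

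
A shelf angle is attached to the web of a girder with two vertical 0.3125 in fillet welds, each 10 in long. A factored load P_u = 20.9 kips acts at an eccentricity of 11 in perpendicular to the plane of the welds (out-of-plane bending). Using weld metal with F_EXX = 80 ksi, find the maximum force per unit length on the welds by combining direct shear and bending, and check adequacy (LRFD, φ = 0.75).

L_w = 2 × 10 = 20 in; section modulus (unit throat) S = 2 × L²/6 = 33.33 in².
Direct shear f_v = P/L_w = 20.9/20 = 1.045 kip/in.
Moment M = P × e = 20.9 × 11 = 229.9 kip·in; bending f_b = M/S = 6.897 kip/in.
f_max = √(f_v² + f_b²) = √(1.045² + 6.897²) = 6.976 kip/in.
φr_n = 0.75 × 0.6 × 80 × (0.707 × 0.3125) = 7.954 kip/in → adequate.

f_max ≈ 6.98 kip/in; adequate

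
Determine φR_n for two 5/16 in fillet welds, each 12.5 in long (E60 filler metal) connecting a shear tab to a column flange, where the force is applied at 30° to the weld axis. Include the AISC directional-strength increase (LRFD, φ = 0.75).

E60XX → F_EXX = 60 ksi.
t_e = 0.707 × 0.3125 = 0.2209 in; A_we = 0.2209 × 25 = 5.523 in².
Directional factor: 1.0 + 0.5 sin^1.5(30°) = 1.177.
F_nw = 0.6 × 60 × 1.177 = 42.36 ksi.
φR_n = 0.75 × 42.36 × 5.523 = 175.5 kips.

φR_n ≈ 175 kips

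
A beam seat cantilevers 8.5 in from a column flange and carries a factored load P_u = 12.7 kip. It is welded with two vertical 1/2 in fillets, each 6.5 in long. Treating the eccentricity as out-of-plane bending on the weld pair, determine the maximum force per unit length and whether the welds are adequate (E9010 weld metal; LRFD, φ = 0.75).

f_max ≈ 7.73 kip/in; adequate

E90XX → F_EXX = 90 ksi.
L_w = 2 × 6.5 = 13 in; section modulus (unit throat) S = 2 × L²/6 = 14.08 in².
Direct shear f_v = P/L_w = 12.7/13 = 0.9769 kip/in.
Moment M = P × e = 12.7 × 8.5 = 107.95 kip·in; bending f_b = M/S = 7.665 kip/in.
f_max = √(f_v² + f_b²) = √(0.9769² + 7.665²) = 7.727 kip/in.
φr_n = 0.75 × 0.6 × 90 × (0.707 × 0.5) = 14.32 kip/in → adequate.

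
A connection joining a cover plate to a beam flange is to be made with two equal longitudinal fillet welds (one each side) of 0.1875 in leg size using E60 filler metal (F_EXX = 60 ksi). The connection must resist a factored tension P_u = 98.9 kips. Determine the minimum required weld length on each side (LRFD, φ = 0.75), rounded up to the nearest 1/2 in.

Throat t_e = 0.707 × 0.1875 = 0.1326 in.
φr_n = 0.75 × 0.6 × 60 × 0.1326 = 3.579 kips/in.
L_req = P_u / φr_n = 98.9 / 3.579 = 27.63 in total.
Per side: 27.63 / 2 = 13.82 in.
Round up → use L = 14 in on each side.

L = 14 in on each side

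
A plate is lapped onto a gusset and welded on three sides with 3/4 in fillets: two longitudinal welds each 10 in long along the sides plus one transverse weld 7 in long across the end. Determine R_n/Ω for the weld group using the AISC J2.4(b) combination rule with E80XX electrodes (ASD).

E80XX → F_EXX = 80 ksi.
t_e = 0.707 × 0.75 = 0.5302 in.
R_nwl = 0.6 × 80 × 0.5302 × 20 = 509 kips (longitudinal, 2 welds).
R_nwt = 0.6 × 80 × 0.5302 × 7 = 178.2 kips (transverse, base value).
(i) R_nwl + R_nwt = 687.2 kips; (ii) 0.85 R_nwl + 1.5 R_nwt = 699.9 kips.
R_n = max = 699.9 kips [governs: (ii)]; R_n/Ω = 350 kips.

R_n/Ω ≈ 350 kips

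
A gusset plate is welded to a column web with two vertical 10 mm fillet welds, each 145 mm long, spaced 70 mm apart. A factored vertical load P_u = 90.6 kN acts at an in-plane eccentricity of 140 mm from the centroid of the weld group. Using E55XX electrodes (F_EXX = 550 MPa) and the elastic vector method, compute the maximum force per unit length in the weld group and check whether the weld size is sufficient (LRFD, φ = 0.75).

Total weld length L_w = 290 mm. Treat welds as unit-width lines.
Polar moment about centroid: J = 2[d³/12 + d(b/2)²] = 2[145³/12 + 145×35²] = 863400 mm³.
Direct shear f_v = P/L_w = 90.6×10³ / 290 = 312.4 N/mm (vertical).
Torsion M = P·e = 90.6×10³ × 140 = 12684000 N·mm.
Critical point at (x, y) = (35, 72.5) from centroid. f_tx = M·y/J = 1065 N/mm; f_ty = M·x/J = 514.2 N/mm.
Resultant f_max = √[f_tx² + (f_v + f_ty)²] = √[1065² + (312.4 + 514.2)²] = 1348 N/mm.
Capacity per unit length: φr_n = 0.75 × 0.6 × 550 × (0.707 × 10) = 1750 N/mm.
1348 ≤ 1750 → adequate.

f_max ≈ 1350 N/mm; adequate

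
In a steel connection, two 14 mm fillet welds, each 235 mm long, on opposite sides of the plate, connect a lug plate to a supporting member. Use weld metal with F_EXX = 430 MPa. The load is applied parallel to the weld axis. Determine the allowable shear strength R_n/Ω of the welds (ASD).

R_n/Ω ≈ 600 kN

Effective throat t_e = 0.707 × 14 = 9.898 mm.
Total length L = 470 mm; A_we = 9.898 × 470 = 4652 mm².
F_nw = 0.6 F_EXX = 0.6 × 430 = 258 MPa.
R_n = 258 × 4652 × 10⁻³ = 1200 kN; R_n/Ω = 1200/2.0 = 600.1 kN.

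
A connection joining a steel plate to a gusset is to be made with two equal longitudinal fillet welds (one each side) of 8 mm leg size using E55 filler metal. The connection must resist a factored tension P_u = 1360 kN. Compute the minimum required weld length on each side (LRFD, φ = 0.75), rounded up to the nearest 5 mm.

L = 490 mm on each side

E55XX → F_EXX = 550 MPa.
Throat t_e = 0.707 × 8 = 5.656 mm.
φr_n = 0.75 × 0.6 × 550 × 5.656 × 10⁻³ = 1.4 kN/mm.
L_req = P_u / φr_n = 1360 / 1.4 = 971.5 mm total.
Per side: 971.5 / 2 = 485.8 mm.
Round up → use L = 490 mm on each side.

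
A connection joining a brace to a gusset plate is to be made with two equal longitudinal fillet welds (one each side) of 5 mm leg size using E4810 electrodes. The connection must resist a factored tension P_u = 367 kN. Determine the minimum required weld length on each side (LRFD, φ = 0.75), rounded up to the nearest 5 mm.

L = 245 mm on each side

E48XX → F_EXX = 480 MPa.
Throat t_e = 0.707 × 5 = 3.535 mm.
φr_n = 0.75 × 0.6 × 480 × 3.535 × 10⁻³ = 0.7636 kN/mm.
L_req = P_u / φr_n = 367 / 0.7636 = 480.6 mm total.
Per side: 480.6 / 2 = 240.3 mm.
Round up → use L = 245 mm on each side.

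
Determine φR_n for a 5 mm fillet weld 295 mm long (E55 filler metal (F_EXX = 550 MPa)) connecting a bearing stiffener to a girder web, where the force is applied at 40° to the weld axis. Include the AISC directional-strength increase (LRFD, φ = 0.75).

φR_n ≈ 325 kN

t_e = 0.707 × 5 = 3.535 mm; A_we = 3.535 × 295 = 1043 mm².
Directional factor: 1.0 + 0.5 sin^1.5(40°) = 1.258.
F_nw = 0.6 × 550 × 1.258 = 415 MPa.
φR_n = 0.75 × 415 × 1043 × 10⁻³ = 324.6 kN.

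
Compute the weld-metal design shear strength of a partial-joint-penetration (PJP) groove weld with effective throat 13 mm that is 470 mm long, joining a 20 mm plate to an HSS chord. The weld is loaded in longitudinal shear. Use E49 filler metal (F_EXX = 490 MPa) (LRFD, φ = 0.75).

φR_n ≈ 1350 kN

Effective throat (given) t_e = 13 mm.
A_we = 13 × 470 = 6110 mm².
F_nw = 0.6 F_EXX = 294 MPa.
φR_n = 0.75 × 294 × 6110 × 10⁻³ = 1347 kN.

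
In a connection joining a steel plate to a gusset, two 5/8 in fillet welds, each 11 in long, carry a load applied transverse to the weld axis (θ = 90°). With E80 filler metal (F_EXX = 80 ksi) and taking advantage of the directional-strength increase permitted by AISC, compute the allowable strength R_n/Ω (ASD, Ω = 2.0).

t_e = 0.707 × 0.625 = 0.4419 in; A_we = 0.4419 × 22 = 9.721 in².
Directional factor: 1.0 + 0.5 sin^1.5(90°) = 1.5.
F_nw = 0.6 × 80 × 1.5 = 72 ksi.
R_n/Ω = (72 × 9.721) / 2.0 = 350 kips.

R_n/Ω ≈ 350 kips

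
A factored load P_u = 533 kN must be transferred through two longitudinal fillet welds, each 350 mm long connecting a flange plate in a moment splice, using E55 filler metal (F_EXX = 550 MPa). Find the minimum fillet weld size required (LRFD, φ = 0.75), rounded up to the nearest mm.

Total weld length L = 700 mm.
Required throat t_e = P_u / (φ × 0.6 F_EXX × L) = 533 / (0.75 × 0.6 × 550 × 700 × 10⁻³) = 3.076 mm.
Required leg w = t_e / 0.707 = 4.351 mm → use 5 mm.

w = 5 mm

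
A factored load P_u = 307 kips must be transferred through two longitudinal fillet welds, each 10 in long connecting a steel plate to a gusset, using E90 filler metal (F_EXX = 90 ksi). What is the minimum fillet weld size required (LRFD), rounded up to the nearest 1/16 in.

w = 9/16 in

Total weld length L = 20 in.
Required throat t_e = P_u / (φ × 0.6 F_EXX × L) = 307 / (0.75 × 0.6 × 90 × 20) = 0.379 in.
Required leg w = t_e / 0.707 = 0.5361 in → use 9/16 in.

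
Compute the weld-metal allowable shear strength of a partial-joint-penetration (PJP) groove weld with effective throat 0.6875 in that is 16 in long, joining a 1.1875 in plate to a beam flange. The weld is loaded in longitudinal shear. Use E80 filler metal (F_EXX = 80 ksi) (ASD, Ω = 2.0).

Effective throat (given) t_e = 0.6875 in.
A_we = 0.6875 × 16 = 11 in².
F_nw = 0.6 F_EXX = 48 ksi.
R_n/Ω = (48 × 11) / 2.0 = 264 kip.

R_n/Ω ≈ 264 kip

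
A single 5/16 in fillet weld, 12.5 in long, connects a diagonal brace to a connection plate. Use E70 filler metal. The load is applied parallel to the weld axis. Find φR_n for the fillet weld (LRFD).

E70XX → F_EXX = 70 ksi.
Effective throat t_e = 0.707 × 0.3125 = 0.2209 in.
Total length L = 12.5 in; A_we = 0.2209 × 12.5 = 2.762 in².
F_nw = 0.6 F_EXX = 0.6 × 70 = 42 ksi.
φR_n = 0.75 × 42 × 2.762 = 86.99 kip.

φR_n ≈ 87 kip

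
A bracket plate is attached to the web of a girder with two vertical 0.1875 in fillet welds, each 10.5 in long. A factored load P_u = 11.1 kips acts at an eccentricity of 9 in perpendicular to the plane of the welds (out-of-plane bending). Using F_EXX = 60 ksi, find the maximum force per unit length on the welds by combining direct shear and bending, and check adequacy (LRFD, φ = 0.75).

L_w = 2 × 10.5 = 21 in; section modulus (unit throat) S = 2 × L²/6 = 36.75 in².
Direct shear f_v = P/L_w = 11.1/21 = 0.5286 kip/in.
Moment M = P × e = 11.1 × 9 = 99.9 kip·in; bending f_b = M/S = 2.718 kip/in.
f_max = √(f_v² + f_b²) = √(0.5286² + 2.718²) = 2.769 kip/in.
φr_n = 0.75 × 0.6 × 60 × (0.707 × 0.1875) = 3.579 kip/in → adequate.

f_max ≈ 2.77 kip/in; adequate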